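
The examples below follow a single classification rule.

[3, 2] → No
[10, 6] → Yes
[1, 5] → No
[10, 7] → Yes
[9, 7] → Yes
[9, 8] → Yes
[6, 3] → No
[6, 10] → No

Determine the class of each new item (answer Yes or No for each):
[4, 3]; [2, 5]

All 'Yes' examples share one property — first ≥ 7 — and every 'No' example lacks it.

No, No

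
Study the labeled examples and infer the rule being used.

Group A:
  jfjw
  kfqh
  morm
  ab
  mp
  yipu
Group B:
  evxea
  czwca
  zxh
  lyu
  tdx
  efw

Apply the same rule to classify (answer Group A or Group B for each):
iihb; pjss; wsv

Comparing the two groups points to one rule — even length.

Group A, Group A, Group B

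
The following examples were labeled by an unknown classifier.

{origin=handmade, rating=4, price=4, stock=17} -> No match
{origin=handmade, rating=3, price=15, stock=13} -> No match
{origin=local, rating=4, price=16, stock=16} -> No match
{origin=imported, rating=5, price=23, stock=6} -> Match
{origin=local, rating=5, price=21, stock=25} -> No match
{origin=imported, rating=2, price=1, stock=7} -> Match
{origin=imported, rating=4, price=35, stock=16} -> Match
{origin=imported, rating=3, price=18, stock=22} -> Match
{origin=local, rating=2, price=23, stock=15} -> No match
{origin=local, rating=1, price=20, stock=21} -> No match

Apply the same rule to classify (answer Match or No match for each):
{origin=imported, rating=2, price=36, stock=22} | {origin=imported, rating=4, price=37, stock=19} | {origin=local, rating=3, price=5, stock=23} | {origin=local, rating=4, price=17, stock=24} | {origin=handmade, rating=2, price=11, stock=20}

The common property of the 'Match' items is: origin is imported. No 'No match' item has it.
{origin=imported, rating=2, price=36, stock=22}: origin is imported, satisfies this → Match. {origin=imported, rating=4, price=37, stock=19}: origin is imported, satisfies this → Match. {origin=local, rating=3, price=5, stock=23}: origin is local, does not satisfy this → No match. {origin=local, rating=4, price=17, stock=24}: origin is local, does not satisfy this → No match. {origin=handmade, rating=2, price=11, stock=20}: origin is handmade, does not satisfy this → No match.

Match, Match, No match, No match, No match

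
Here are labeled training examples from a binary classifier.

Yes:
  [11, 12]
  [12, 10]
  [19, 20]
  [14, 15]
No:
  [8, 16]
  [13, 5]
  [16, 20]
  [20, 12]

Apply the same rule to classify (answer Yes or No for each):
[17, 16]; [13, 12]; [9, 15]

Yes, Yes, No

Rule: |first − second| ≤ 2. This holds for each 'Yes' example and fails for each 'No' one.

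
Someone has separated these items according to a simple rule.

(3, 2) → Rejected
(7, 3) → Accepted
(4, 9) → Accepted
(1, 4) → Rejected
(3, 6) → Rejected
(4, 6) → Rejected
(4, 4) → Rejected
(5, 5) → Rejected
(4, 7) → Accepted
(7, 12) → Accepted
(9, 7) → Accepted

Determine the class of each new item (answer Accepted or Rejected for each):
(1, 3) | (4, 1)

The classifier is using: max ≥ 7.

Rejected, Rejected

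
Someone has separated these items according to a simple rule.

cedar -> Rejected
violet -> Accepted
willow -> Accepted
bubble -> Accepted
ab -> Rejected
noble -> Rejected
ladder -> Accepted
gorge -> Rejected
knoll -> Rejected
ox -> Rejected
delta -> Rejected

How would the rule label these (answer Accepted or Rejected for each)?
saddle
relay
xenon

Accepted, Rejected, Rejected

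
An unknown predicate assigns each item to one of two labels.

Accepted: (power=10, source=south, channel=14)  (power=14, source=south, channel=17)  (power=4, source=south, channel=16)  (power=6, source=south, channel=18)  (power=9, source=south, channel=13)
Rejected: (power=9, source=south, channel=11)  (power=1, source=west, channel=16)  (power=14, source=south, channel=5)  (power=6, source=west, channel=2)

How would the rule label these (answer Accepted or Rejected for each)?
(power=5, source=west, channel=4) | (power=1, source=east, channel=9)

'Accepted' ⟺ source is south AND channel ≥ 13.
(power=5, source=west, channel=4) → source is west, channel = 4 → Rejected. (power=1, source=east, channel=9) → source is east, channel = 9 → Rejected.

Rejected, Rejected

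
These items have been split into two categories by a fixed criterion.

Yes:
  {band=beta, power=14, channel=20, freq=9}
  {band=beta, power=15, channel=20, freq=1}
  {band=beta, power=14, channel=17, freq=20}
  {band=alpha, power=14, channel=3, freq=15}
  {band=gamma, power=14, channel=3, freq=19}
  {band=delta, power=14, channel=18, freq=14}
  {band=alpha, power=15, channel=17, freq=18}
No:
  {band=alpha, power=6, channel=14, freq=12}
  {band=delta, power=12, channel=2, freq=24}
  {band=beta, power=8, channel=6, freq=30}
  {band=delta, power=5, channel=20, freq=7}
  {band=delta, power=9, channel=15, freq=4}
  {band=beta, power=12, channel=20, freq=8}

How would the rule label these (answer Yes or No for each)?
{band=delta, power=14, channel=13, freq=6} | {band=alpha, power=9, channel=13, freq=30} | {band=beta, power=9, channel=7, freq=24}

The classifier is using: power ≥ 14.
{band=delta, power=14, channel=13, freq=6}: Yes (power = 14).
{band=alpha, power=9, channel=13, freq=30}: No (power = 9).
{band=beta, power=9, channel=7, freq=24}: No (power = 9).

Yes, No, No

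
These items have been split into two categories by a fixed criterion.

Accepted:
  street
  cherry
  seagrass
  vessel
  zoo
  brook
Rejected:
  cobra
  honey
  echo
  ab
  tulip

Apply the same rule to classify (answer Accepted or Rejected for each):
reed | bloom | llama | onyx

Accepted, Accepted, Accepted, Rejected

One predicate separates the groups cleanly: has a double letter.
reed → 'ee' doubled → Accepted.
bloom → 'oo' doubled → Accepted.
llama → 'll' doubled → Accepted.
onyx → no doubled letter → Rejected.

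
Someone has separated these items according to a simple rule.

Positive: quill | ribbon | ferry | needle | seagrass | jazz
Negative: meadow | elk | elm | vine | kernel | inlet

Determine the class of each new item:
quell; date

The distinguishing property — has a double letter — holds for all the 'Positive' cases and none of the 'Negative' cases.

Positive, Negative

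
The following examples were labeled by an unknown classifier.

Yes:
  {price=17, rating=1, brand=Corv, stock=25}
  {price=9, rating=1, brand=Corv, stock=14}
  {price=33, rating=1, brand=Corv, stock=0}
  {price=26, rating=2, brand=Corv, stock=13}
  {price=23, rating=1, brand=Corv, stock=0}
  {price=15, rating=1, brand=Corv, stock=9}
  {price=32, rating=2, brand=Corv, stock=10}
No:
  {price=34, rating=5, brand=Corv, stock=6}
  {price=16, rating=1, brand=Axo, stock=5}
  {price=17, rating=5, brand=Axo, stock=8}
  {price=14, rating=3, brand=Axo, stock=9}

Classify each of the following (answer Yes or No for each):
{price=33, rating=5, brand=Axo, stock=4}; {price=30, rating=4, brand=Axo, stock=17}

No, No

One predicate separates the groups cleanly: brand is Corv AND price ≤ 33.
{price=33, rating=5, brand=Axo, stock=4} → brand is Axo, price = 33 → No.
{price=30, rating=4, brand=Axo, stock=17} → brand is Axo, price = 30 → No.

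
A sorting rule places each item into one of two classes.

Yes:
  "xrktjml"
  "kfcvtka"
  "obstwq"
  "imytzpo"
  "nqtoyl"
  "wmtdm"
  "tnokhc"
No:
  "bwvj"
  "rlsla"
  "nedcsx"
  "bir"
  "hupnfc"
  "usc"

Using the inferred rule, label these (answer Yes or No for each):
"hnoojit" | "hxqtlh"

'Yes' ⟺ contains 't'.
"hnoojit": has 't' — matches, so Yes.
"hxqtlh": has 't' — matches, so Yes.

Yes, Yes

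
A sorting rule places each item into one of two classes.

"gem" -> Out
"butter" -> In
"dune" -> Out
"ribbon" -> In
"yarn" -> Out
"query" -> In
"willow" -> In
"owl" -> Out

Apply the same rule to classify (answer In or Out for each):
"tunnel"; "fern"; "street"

'In' ⟺ length ≥ 5.
"tunnel" — length 6, hence In. "fern" — length 4, hence Out. "street" — length 6, hence In.

In, Out, In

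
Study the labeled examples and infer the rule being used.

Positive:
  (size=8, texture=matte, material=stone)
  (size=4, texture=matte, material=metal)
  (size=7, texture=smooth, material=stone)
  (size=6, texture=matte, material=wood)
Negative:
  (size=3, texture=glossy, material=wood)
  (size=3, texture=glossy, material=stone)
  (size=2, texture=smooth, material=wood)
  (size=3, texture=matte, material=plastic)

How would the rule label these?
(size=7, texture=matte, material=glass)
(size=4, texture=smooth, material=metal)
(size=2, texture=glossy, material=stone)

Positive, Positive, Negative

'Positive' ⟺ size ≥ 4.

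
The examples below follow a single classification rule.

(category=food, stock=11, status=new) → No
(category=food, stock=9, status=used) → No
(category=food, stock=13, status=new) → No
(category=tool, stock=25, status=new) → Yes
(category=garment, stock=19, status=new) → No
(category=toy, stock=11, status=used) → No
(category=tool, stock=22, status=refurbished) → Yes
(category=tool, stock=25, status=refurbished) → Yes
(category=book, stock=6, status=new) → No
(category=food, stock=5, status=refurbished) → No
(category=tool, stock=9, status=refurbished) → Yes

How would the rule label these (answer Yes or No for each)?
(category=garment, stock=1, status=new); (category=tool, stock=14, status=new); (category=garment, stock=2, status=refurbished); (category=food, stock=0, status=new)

No, Yes, No, No

The rule appears to be: category is tool.
(category=garment, stock=1, status=new): No (category is garment).
(category=tool, stock=14, status=new): Yes (category is tool).
(category=garment, stock=2, status=refurbished): No (category is garment).
(category=food, stock=0, status=new): No (category is food).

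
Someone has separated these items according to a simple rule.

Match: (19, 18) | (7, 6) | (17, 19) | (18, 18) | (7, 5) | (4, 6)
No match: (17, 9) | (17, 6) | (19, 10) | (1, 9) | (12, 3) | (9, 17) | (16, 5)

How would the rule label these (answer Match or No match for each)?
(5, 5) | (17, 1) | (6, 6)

Match, No match, Match

'Match' ⟺ |first − second| ≤ 2.
(5, 5) — |5−5| = 0, hence Match. (17, 1) — |17−1| = 16, hence No match. (6, 6) — |6−6| = 0, hence Match.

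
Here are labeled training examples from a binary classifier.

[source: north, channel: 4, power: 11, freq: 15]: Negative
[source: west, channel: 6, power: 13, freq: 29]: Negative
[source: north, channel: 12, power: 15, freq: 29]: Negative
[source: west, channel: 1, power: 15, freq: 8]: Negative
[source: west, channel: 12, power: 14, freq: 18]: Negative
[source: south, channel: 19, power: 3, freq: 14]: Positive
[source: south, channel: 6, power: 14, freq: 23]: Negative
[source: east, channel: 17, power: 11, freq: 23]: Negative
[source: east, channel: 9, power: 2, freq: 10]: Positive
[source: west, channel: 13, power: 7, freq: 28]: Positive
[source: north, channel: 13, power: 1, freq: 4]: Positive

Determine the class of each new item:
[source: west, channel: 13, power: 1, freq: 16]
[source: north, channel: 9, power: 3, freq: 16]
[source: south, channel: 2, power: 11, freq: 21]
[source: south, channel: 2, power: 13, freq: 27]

Positive, Positive, Negative, Negative

Rule: power ≤ 7. This holds for each 'Positive' example and fails for each 'Negative' one.
[source: west, channel: 13, power: 1, freq: 16]: power = 1, passes → Positive. [source: north, channel: 9, power: 3, freq: 16]: power = 3, passes → Positive. [source: south, channel: 2, power: 11, freq: 21]: power = 11, fails this test → Negative. [source: south, channel: 2, power: 13, freq: 27]: power = 13, fails this test → Negative.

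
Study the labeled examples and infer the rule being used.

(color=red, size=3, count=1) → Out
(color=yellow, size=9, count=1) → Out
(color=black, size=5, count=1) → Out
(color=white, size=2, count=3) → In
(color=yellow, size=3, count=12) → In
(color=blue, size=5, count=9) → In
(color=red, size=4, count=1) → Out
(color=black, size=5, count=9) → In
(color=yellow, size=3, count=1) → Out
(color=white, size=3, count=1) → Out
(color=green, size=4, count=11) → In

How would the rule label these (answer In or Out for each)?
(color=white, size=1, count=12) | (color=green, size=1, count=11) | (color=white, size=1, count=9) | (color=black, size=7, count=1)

The simplest hypothesis consistent with all the labels is: count ≥ 3.
(color=white, size=1, count=12) — count = 12, hence In. (color=green, size=1, count=11) — count = 11, hence In. (color=white, size=1, count=9) — count = 9, hence In. (color=black, size=7, count=1) — count = 1, hence Out.

In, In, In, Out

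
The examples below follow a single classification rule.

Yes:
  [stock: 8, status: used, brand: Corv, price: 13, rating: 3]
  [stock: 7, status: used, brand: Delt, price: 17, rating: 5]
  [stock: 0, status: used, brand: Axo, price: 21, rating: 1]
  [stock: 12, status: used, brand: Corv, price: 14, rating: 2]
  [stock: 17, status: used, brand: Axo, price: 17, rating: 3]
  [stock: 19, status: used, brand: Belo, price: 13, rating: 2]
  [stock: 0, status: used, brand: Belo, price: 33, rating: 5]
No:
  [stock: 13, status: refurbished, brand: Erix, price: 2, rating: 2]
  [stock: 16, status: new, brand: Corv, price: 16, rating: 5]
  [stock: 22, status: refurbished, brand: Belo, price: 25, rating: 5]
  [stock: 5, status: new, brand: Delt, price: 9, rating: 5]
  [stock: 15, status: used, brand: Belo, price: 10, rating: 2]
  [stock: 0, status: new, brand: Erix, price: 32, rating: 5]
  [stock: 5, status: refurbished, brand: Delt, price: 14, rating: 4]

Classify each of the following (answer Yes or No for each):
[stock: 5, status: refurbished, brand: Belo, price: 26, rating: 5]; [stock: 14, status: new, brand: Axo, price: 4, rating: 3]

No, No

Every 'Yes' example satisfies: status is used AND price ≥ 13. None of the 'No' examples do.
[stock: 5, status: refurbished, brand: Belo, price: 26, rating: 5]: status is refurbished, price = 26 — does not pass, so No.
[stock: 14, status: new, brand: Axo, price: 4, rating: 3]: status is new, price = 4 — does not pass, so No.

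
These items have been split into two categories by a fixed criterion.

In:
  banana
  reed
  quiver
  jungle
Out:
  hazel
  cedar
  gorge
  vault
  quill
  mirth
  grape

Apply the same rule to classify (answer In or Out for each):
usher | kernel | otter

Out, In, Out

The pattern is that an item is 'In' exactly when: even length.
usher: length 5, does not satisfy this → Out. kernel: length 6, passes → In. otter: length 5, does not satisfy this → Out.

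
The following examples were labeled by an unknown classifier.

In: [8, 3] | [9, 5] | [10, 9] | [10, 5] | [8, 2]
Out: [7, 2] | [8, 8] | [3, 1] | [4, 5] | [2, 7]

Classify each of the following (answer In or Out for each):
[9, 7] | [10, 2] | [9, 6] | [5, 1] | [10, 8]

The rule appears to be: first > second AND sum ≥ 10.
[9, 7] — 9 > 7, 9+7 = 16, hence In.
[10, 2] — 10 > 2, 10+2 = 12, hence In.
[9, 6] — 9 > 6, 9+6 = 15, hence In.
[5, 1] — 5 > 1, 5+1 = 6, hence Out.
[10, 8] — 10 > 8, 10+8 = 18, hence In.

In, In, In, Out, In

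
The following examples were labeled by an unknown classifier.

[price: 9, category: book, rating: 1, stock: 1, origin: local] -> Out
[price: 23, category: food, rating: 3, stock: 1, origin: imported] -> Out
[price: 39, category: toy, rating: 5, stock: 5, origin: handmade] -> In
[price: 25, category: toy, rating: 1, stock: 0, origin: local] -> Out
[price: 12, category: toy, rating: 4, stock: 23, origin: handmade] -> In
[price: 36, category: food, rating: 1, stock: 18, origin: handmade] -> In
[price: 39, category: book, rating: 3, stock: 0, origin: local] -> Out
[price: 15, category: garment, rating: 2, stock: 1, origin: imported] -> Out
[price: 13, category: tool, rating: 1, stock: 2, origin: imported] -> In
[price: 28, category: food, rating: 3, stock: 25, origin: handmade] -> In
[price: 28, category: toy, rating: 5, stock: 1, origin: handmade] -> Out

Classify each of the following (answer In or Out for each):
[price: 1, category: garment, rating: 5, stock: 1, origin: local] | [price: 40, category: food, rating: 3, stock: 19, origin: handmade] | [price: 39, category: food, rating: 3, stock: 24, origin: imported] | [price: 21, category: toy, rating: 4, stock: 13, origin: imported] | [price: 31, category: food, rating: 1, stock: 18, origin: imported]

The common property of the 'In' items is: stock ≥ 2. No 'Out' item has it.
[price: 1, category: garment, rating: 5, stock: 1, origin: local]: stock = 1 — fails the rule, so Out.
[price: 40, category: food, rating: 3, stock: 19, origin: handmade]: stock = 19 — qualifies, so In.
[price: 39, category: food, rating: 3, stock: 24, origin: imported]: stock = 24 — qualifies, so In.
[price: 21, category: toy, rating: 4, stock: 13, origin: imported]: stock = 13 — qualifies, so In.
[price: 31, category: food, rating: 1, stock: 18, origin: imported]: stock = 18 — qualifies, so In.

Out, In, In, In, In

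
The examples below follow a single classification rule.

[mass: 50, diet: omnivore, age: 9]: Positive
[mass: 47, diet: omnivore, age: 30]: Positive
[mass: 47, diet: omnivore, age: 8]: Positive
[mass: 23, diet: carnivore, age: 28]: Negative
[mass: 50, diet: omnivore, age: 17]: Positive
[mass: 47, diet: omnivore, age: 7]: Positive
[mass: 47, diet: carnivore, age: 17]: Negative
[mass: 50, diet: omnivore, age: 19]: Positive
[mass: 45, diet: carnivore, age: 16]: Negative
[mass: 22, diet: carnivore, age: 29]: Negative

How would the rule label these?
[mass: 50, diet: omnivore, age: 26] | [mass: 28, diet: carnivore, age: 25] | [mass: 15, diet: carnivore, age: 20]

One predicate separates the groups cleanly: diet is omnivore.

Positive, Negative, Negative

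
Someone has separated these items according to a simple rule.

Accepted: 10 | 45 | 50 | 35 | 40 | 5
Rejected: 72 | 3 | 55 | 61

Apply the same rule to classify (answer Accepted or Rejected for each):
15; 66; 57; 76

Accepted, Rejected, Rejected, Rejected

The common property of the 'Accepted' items is: multiple of 5 AND at most 50. No 'Rejected' item has it.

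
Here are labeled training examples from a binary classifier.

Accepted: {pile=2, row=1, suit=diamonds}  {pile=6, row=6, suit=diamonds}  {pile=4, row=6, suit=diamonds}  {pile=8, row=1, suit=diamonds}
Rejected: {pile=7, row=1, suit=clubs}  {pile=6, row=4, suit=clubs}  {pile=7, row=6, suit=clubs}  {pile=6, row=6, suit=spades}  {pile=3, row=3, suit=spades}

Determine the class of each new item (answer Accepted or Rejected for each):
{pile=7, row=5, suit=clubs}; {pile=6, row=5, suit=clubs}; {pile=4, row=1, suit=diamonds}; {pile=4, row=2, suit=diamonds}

A rule that fits every label: suit is diamonds — true of each 'Accepted' example, false of each 'Rejected' one.
{pile=7, row=5, suit=clubs} — suit is clubs, hence Rejected. {pile=6, row=5, suit=clubs} — suit is clubs, hence Rejected. {pile=4, row=1, suit=diamonds} — suit is diamonds, hence Accepted. {pile=4, row=2, suit=diamonds} — suit is diamonds, hence Accepted.

Rejected, Rejected, Accepted, Accepted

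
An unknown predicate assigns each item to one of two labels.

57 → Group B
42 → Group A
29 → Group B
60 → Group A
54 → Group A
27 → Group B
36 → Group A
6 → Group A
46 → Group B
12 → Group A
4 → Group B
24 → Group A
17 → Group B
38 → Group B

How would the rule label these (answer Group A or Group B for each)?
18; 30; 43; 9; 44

Group A, Group A, Group B, Group B, Group B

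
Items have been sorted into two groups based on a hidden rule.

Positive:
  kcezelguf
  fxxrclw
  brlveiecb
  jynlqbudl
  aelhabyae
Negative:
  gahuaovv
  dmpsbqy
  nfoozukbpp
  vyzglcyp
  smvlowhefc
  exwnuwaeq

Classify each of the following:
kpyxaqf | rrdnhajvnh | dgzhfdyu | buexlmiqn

Negative, Negative, Negative, Positive

The rule appears to be: odd length AND contains 'l'.
Negative: kpyxaqf, since length 7, no 'l'.
Negative: rrdnhajvnh, since length 10, no 'l'.
Negative: dgzhfdyu, since length 8, no 'l'.
Positive: buexlmiqn, since length 9, has 'l'.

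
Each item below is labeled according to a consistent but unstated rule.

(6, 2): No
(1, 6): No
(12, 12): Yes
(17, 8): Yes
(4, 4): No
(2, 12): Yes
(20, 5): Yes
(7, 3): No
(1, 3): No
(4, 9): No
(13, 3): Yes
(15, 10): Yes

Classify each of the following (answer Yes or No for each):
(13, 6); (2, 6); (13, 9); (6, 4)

Yes, No, Yes, No

A rule that fits every label: sum ≥ 14 — true of each 'Yes' example, false of each 'No' one.
(13, 6) — 13+6 = 19, hence Yes.
(2, 6) — 2+6 = 8, hence No.
(13, 9) — 13+9 = 22, hence Yes.
(6, 4) — 6+4 = 10, hence No.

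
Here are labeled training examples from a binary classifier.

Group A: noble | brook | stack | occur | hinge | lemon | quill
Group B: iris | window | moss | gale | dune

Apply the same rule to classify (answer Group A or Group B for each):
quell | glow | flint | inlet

Group A, Group B, Group A, Group A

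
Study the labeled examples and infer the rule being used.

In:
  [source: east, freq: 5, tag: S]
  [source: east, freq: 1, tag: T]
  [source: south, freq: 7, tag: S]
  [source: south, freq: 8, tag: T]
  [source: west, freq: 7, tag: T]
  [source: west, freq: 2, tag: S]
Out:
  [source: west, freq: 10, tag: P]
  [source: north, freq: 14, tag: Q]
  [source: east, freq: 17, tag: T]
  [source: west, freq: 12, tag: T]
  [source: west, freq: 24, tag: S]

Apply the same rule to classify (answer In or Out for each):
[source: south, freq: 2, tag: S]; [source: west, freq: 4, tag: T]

One predicate separates the groups cleanly: freq ≤ 8.
In: [source: south, freq: 2, tag: S], since freq = 2. In: [source: west, freq: 4, tag: T], since freq = 4.

In, In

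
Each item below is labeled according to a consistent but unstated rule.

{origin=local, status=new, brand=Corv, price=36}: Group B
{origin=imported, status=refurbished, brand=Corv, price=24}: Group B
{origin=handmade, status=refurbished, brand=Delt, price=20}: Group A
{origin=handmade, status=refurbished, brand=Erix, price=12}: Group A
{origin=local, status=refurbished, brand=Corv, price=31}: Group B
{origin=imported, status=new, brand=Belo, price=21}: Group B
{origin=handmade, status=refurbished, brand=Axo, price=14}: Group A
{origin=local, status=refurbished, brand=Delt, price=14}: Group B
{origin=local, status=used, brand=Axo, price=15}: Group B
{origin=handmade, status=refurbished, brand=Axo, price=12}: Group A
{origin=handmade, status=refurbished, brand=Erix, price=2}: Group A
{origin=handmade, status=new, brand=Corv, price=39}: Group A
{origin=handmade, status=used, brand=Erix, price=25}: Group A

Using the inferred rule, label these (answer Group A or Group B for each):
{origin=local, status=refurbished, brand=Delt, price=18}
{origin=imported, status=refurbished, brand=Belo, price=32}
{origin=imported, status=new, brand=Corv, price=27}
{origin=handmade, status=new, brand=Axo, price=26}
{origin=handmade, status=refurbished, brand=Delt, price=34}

Group B, Group B, Group B, Group A, Group A

The distinguishing property — origin is handmade — holds for all the 'Group A' cases and none of the 'Group B' cases.
{origin=local, status=refurbished, brand=Delt, price=18}: Group B (origin is local). {origin=imported, status=refurbished, brand=Belo, price=32}: Group B (origin is imported). {origin=imported, status=new, brand=Corv, price=27}: Group B (origin is imported). {origin=handmade, status=new, brand=Axo, price=26}: Group A (origin is handmade). {origin=handmade, status=refurbished, brand=Delt, price=34}: Group A (origin is handmade).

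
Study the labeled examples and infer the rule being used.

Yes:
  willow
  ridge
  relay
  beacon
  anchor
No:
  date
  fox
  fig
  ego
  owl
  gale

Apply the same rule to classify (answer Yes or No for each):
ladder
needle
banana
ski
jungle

The common property of the 'Yes' items is: length ≥ 5. No 'No' item has it.
ladder: length 6, meets the rule → Yes.
needle: length 6, meets the rule → Yes.
banana: length 6, meets the rule → Yes.
ski: length 3, fails the rule → No.
jungle: length 6, meets the rule → Yes.

Yes, Yes, Yes, No, Yes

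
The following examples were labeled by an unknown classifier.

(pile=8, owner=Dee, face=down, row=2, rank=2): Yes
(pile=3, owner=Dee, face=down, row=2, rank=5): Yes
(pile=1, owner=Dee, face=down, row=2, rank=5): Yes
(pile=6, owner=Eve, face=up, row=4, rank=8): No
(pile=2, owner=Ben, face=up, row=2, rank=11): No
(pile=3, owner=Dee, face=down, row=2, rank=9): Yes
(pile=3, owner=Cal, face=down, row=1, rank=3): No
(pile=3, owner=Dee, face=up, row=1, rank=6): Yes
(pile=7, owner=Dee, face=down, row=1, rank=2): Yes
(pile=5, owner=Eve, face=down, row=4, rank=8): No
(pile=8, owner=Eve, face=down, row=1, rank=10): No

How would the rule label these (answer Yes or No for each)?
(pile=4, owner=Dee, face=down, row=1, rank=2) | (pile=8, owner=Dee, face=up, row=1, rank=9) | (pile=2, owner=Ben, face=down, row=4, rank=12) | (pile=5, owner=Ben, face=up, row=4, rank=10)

Yes, Yes, No, No

Every 'Yes' example satisfies: owner is Dee. None of the 'No' examples do.
(pile=4, owner=Dee, face=down, row=1, rank=2) → owner is Dee → Yes. (pile=8, owner=Dee, face=up, row=1, rank=9) → owner is Dee → Yes. (pile=2, owner=Ben, face=down, row=4, rank=12) → owner is Ben → No. (pile=5, owner=Ben, face=up, row=4, rank=10) → owner is Ben → No.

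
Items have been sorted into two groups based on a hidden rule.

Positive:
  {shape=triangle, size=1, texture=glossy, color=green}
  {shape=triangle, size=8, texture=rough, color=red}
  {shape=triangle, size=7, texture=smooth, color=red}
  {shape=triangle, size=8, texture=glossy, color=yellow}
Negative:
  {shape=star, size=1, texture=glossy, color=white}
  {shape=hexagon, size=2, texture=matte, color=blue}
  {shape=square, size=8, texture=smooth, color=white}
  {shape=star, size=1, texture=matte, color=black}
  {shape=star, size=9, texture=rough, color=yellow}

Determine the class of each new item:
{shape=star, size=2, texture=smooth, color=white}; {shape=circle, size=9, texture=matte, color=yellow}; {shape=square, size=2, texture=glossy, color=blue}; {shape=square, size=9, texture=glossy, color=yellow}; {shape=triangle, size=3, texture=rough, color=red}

Negative, Negative, Negative, Negative, Positive

Looking at the examples, the only property every 'Positive' case has and every 'Negative' case lacks is: shape is triangle.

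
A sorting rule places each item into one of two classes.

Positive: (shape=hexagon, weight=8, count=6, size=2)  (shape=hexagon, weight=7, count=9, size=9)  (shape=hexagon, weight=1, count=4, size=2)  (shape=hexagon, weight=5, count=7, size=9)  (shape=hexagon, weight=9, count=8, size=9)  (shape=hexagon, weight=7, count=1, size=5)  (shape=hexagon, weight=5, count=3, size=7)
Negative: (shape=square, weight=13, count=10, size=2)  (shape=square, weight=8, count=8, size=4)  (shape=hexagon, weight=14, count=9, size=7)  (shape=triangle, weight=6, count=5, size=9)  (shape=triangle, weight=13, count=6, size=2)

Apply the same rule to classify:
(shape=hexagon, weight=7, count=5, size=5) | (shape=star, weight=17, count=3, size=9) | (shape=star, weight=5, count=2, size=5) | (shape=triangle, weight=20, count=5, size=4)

Positive, Negative, Negative, Negative

The pattern is that an item is 'Positive' exactly when: shape is hexagon AND weight ≤ 9.
(shape=hexagon, weight=7, count=5, size=5): shape is hexagon, weight = 7 — checks out, so Positive. (shape=star, weight=17, count=3, size=9): shape is star, weight = 17 — doesn't match, so Negative. (shape=star, weight=5, count=2, size=5): shape is star, weight = 5 — doesn't match, so Negative. (shape=triangle, weight=20, count=5, size=4): shape is triangle, weight = 20 — doesn't match, so Negative.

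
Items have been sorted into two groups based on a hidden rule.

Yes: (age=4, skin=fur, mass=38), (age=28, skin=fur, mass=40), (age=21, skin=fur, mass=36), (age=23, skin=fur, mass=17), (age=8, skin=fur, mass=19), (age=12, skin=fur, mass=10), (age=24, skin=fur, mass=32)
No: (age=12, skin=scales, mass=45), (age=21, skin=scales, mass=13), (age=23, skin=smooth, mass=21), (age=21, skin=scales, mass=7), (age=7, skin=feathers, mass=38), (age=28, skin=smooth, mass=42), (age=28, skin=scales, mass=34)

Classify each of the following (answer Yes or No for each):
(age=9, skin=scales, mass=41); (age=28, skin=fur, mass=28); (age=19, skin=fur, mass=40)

No, Yes, Yes

The distinguishing property — skin is fur — holds for all the 'Yes' cases and none of the 'No' cases.
(age=9, skin=scales, mass=41) → skin is scales → No. (age=28, skin=fur, mass=28) → skin is fur → Yes. (age=19, skin=fur, mass=40) → skin is fur → Yes.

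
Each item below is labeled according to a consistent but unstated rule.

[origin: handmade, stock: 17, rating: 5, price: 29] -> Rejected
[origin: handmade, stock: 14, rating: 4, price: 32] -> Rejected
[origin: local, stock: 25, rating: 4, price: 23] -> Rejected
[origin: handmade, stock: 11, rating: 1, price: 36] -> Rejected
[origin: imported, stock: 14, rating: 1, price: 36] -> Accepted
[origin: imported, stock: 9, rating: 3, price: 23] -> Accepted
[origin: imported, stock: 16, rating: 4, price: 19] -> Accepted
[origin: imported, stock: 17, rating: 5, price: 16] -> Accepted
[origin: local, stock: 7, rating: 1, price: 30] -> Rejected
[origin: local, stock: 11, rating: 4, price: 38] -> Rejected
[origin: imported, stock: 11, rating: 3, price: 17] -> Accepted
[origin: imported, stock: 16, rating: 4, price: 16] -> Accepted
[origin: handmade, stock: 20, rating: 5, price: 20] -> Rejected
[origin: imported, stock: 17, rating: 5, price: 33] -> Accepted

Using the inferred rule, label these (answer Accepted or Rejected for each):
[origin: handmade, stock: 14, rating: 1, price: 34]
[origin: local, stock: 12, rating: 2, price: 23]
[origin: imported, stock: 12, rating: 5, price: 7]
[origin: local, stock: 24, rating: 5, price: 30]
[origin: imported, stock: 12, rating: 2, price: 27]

Rejected, Rejected, Accepted, Rejected, Accepted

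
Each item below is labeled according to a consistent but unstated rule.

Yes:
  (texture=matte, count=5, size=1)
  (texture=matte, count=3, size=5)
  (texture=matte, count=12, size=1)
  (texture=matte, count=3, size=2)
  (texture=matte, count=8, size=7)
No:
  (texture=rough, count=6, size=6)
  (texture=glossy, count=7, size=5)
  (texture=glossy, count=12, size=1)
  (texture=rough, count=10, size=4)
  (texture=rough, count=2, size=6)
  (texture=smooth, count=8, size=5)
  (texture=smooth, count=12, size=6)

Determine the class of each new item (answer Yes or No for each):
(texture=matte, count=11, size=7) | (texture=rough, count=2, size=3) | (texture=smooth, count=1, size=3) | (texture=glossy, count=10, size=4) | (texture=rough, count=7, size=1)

Yes, No, No, No, No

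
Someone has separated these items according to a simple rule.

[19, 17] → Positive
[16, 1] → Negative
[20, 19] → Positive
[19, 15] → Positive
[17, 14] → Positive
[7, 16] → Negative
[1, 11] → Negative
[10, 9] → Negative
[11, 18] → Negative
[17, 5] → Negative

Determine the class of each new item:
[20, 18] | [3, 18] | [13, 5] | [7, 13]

Positive, Negative, Negative, Negative

Rule: sum ≥ 31. This holds for each 'Positive' example and fails for each 'Negative' one.
[20, 18] — 20+18 = 38, hence Positive.
[3, 18] — 3+18 = 21, hence Negative.
[13, 5] — 13+5 = 18, hence Negative.
[7, 13] — 7+13 = 20, hence Negative.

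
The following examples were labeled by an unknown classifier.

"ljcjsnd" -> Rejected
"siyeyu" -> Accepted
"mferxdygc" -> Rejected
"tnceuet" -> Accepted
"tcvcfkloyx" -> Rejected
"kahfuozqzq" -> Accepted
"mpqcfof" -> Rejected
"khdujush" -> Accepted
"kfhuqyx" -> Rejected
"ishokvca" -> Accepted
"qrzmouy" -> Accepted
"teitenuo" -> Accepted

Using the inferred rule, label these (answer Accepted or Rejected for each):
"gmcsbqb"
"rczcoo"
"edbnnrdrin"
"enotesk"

Rejected, Accepted, Accepted, Accepted

The rule appears to be: has ≥ 2 vowels.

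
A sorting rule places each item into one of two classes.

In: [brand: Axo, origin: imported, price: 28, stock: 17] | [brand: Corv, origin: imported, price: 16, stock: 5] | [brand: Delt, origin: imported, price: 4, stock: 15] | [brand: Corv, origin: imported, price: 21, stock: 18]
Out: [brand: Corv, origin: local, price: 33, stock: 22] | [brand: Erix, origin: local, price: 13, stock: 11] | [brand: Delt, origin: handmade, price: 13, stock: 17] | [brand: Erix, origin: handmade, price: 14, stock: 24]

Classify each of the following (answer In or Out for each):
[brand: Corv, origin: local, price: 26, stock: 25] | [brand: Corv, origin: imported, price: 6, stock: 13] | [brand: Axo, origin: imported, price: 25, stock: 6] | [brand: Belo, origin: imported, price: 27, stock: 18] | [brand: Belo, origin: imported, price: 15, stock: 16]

'In' ⟺ origin is imported.
Out: [brand: Corv, origin: local, price: 26, stock: 25], since origin is local.
In: [brand: Corv, origin: imported, price: 6, stock: 13], since origin is imported.
In: [brand: Axo, origin: imported, price: 25, stock: 6], since origin is imported.
In: [brand: Belo, origin: imported, price: 27, stock: 18], since origin is imported.
In: [brand: Belo, origin: imported, price: 15, stock: 16], since origin is imported.

Out, In, In, In, In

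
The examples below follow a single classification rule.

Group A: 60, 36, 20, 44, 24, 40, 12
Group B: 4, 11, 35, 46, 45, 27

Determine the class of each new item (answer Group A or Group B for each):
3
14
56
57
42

The rule appears to be: multiple of 4 AND at least 11.
3: 3 = 4·0 + 3, 3 < 11 — fails this test, so Group B. 14: 14 = 4·3 + 2, 14 ≥ 11 — fails this test, so Group B. 56: 56 = 4·14, 56 ≥ 11 — checks out, so Group A. 57: 57 = 4·14 + 1, 57 ≥ 11 — fails this test, so Group B. 42: 42 = 4·10 + 2, 42 ≥ 11 — fails this test, so Group B.

Group B, Group B, Group A, Group B, Group B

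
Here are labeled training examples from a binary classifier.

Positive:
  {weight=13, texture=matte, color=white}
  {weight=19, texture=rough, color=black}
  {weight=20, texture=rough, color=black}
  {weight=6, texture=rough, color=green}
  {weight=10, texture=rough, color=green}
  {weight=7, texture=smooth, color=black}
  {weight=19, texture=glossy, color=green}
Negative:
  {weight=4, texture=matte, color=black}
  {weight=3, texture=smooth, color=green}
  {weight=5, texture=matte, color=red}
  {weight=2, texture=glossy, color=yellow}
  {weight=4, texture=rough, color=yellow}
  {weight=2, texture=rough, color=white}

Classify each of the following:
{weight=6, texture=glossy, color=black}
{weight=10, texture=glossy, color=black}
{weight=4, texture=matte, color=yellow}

Positive, Positive, Negative

The common property of the 'Positive' items is: weight ≥ 6. No 'Negative' item has it.
{weight=6, texture=glossy, color=black} → weight = 6 → Positive.
{weight=10, texture=glossy, color=black} → weight = 10 → Positive.
{weight=4, texture=matte, color=yellow} → weight = 4 → Negative.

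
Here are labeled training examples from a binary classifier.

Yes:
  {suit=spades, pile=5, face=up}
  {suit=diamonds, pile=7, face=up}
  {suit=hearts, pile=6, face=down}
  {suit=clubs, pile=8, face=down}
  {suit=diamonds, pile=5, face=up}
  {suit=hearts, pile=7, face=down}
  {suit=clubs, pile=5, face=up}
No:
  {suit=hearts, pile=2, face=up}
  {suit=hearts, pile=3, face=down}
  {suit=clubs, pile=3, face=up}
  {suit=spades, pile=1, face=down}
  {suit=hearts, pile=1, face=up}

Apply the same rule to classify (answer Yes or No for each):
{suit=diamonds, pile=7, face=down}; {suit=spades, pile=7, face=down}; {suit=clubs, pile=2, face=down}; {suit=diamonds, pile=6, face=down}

The classifier is using: pile ≥ 5.

Yes, Yes, No, Yes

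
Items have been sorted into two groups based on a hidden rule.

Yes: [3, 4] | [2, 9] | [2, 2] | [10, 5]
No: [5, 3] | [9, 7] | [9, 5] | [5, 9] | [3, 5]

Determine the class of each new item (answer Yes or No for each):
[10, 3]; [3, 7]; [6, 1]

Yes, No, Yes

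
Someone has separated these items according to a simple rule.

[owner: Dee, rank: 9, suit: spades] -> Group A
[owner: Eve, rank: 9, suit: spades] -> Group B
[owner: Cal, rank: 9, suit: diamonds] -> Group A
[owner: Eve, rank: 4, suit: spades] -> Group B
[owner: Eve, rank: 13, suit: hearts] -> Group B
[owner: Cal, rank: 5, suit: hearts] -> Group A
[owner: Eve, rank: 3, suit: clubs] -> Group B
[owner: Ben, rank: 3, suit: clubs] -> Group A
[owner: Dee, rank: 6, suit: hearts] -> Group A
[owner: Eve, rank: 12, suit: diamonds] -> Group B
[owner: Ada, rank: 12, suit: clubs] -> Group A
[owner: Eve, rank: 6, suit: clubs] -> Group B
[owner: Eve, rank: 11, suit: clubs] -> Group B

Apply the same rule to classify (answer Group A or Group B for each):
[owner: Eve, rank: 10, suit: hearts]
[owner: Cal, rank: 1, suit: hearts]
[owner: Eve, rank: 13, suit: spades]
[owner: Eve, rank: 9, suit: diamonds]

One predicate separates the groups cleanly: owner is not Eve.
Group B: [owner: Eve, rank: 10, suit: hearts], since owner is Eve. Group A: [owner: Cal, rank: 1, suit: hearts], since owner is Cal. Group B: [owner: Eve, rank: 13, suit: spades], since owner is Eve. Group B: [owner: Eve, rank: 9, suit: diamonds], since owner is Eve.

Group B, Group A, Group B, Group B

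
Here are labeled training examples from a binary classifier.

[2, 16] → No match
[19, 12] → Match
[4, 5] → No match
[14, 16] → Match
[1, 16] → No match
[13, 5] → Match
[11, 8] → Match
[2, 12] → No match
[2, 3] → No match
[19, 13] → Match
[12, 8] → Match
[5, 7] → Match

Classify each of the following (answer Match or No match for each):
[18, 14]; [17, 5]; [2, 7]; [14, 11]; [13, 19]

Match, Match, No match, Match, Match

Rule: first ≥ 5. This holds for each 'Match' example and fails for each 'No match' one.
[18, 14] — first 18, hence Match. [17, 5] — first 17, hence Match. [2, 7] — first 2, hence No match. [14, 11] — first 14, hence Match. [13, 19] — first 13, hence Match.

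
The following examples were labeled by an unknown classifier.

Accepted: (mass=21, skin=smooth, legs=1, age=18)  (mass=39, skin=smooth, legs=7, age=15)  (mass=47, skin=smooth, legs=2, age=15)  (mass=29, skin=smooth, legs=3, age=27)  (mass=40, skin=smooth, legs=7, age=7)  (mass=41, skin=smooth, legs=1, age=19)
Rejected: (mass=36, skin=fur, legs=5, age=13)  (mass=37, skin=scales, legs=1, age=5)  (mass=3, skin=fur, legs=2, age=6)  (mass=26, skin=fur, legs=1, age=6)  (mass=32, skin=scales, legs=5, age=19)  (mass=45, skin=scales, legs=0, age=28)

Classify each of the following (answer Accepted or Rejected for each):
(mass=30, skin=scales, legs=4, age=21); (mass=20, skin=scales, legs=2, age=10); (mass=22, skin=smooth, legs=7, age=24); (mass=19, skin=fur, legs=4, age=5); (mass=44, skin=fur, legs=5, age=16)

Checking candidate rules against both groups, what survives is: skin is smooth.
(mass=30, skin=scales, legs=4, age=21) — skin is scales, hence Rejected.
(mass=20, skin=scales, legs=2, age=10) — skin is scales, hence Rejected.
(mass=22, skin=smooth, legs=7, age=24) — skin is smooth, hence Accepted.
(mass=19, skin=fur, legs=4, age=5) — skin is fur, hence Rejected.
(mass=44, skin=fur, legs=5, age=16) — skin is fur, hence Rejected.

Rejected, Rejected, Accepted, Rejected, Rejected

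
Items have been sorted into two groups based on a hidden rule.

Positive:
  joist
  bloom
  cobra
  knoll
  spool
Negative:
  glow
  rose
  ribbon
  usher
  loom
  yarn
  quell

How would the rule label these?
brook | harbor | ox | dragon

Every 'Positive' example satisfies: odd length AND contains 'o'. None of the 'Negative' examples do.
brook: length 5, has 'o', fits → Positive.
harbor: length 6, has 'o', fails this test → Negative.
ox: length 2, has 'o', fails this test → Negative.
dragon: length 6, has 'o', fails this test → Negative.

Positive, Negative, Negative, Negative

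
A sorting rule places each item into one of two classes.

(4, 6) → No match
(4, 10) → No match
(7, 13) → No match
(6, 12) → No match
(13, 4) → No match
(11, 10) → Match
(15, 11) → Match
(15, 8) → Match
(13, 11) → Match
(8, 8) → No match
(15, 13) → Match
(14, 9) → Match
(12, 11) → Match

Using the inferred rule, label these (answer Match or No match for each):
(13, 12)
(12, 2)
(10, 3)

Match, No match, No match

One predicate separates the groups cleanly: sum ≥ 21.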